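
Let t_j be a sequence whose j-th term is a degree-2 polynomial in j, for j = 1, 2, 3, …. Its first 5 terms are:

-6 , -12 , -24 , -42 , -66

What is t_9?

-222

1st diffs: -6, -12, -18, -24.
2nd diffs: -6, -6, -6 (constant).
So t_j = -3j^2 + 3j - 6.
Evaluating at j = 9 gives t_9 = -222.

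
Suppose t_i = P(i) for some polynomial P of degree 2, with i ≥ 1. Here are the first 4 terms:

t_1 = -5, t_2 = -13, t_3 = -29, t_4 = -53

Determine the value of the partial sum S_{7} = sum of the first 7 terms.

1st diffs: -8, -16, -24.
2nd diffs: -8, -8 (constant).
Newton forward-difference form: t_i = -5 + (-8)·C(i-1,1) + (-8)·C(i-1,2).
Continuing: -85, -125, -173.
Summing i = 1..7 (7 terms) gives -483.

-483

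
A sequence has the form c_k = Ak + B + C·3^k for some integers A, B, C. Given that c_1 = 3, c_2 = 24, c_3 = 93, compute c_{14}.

19131828

Plug in k = 1, 2, 3: A + B + 3C = 3; 2A + B + 9C = 24; 3A + B + 27C = 93.
Subtracting the first from the second: A + 6C = 21.
Subtracting the second from the third: A + 18C = 69.
Solving: C = 4, A = -3, then B = -6.
Therefore c_{14} = -42 + (-6) + 4·4782969 = 19131828.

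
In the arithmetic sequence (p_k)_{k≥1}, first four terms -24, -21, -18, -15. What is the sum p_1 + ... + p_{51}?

Common difference d = 3.
p_k = -24 + (k - 1)·3.
p_{51} = 126; S = 51·(-24 + 126)/2 = 2601.

2601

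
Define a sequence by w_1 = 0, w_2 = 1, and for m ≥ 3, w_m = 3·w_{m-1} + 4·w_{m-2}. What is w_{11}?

209715

Step forward from the initial values:
w_3 = 3; w_4 = 13; w_5 = 51; w_6 = 205; w_7 = 819; w_8 = 3277; w_9 = 13107; w_{10} = 52429; w_{11} = 209715.
(Characteristic roots are 4 and -1.)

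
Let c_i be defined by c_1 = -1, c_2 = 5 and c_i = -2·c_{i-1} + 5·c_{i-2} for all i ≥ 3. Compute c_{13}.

-3736585

c_3 = -15  c_4 = 55  c_5 = -185  …  c_{10} = 91045  c_{11} = -314015  c_{12} = 1083255  c_{13} = -3736585.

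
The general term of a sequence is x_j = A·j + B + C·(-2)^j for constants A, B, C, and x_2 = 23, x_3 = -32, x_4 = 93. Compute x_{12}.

At j = 2, 3, 4: 2A + B + 4C = 23; 3A + B - 8C = -32; 4A + B + 16C = 93.
Subtracting the first from the second: A - 12C = -55.
Subtracting the second from the third: A + 24C = 125.
Solving: C = 5, A = 5, then B = -7.
Hence x_{12} = 5·12 + (-7) + 5·4096 = 20533.

20533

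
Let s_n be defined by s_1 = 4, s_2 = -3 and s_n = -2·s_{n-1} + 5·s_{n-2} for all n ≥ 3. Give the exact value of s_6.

Step forward from the initial values:
s_3 = 26; s_4 = -67; s_5 = 264; s_6 = -863.

-863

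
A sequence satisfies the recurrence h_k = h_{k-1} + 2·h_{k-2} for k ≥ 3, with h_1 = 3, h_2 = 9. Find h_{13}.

Iterate the recurrence:
h_3 = 15  h_4 = 33  h_5 = 63  …  h_{10} = 2049  h_{11} = 4095  h_{12} = 8193  h_{13} = 16383.
(Characteristic roots are 2 and -1.)

16383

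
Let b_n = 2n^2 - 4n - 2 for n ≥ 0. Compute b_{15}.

b_{15} = 2·15^2 - 4·15 - 2 = 388.

388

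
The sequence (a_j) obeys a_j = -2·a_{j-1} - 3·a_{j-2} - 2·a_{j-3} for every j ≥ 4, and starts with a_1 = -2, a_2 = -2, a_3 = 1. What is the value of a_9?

-23

Step forward from the initial values:
a_4 = 8  a_5 = -15  a_6 = 4  a_7 = 21  a_8 = -24  a_9 = -23.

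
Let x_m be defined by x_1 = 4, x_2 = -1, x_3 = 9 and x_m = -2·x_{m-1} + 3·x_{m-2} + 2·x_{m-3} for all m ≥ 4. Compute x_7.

x_4 = -13; x_5 = 51; x_6 = -123; x_7 = 373.

373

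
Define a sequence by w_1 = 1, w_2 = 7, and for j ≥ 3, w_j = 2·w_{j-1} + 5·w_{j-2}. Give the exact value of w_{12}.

Compute successive terms:
w_3 = 19  w_4 = 73  w_5 = 241  w_6 = 847  w_7 = 2899  w_8 = 10033  w_9 = 34561  w_{10} = 119287  w_{11} = 411379  w_{12} = 1419193.

1419193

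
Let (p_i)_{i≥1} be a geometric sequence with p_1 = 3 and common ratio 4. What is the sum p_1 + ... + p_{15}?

1073741823

p_i = 3·4^(i-1).
S = 3·(4^15 - 1)/(4 - 1) = 3·(1073741824 - 1)/(3) = 1073741823.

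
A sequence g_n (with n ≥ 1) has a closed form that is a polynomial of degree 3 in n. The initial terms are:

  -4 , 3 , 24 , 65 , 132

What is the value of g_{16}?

4301

1st diffs: 7, 21, 41, 67.
2nd diffs: 14, 20, 26.
3rd diffs: 6, 6 (constant).
Newton forward-difference form: g_n = -4 + 7·C(n-1,1) + 14·C(n-1,2) + 6·C(n-1,3).
At n = 16: n-1 = 15, so g_{16} = -4 + 105 + 1470 + 2730 = 4301.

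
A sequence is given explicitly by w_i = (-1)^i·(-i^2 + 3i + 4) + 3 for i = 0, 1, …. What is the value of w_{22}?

-411

(-1)^22 = 1; -i^2 + 3i + 4 at i=22 is -414; so w_{22} = -411.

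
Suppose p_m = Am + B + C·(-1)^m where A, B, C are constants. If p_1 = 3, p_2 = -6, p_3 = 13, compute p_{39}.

193

At m = 1, 2, 3: A + B - C = 3; 2A + B + C = -6; 3A + B - C = 13.
Subtracting the first from the second: A + 2C = -9.
Subtracting the second from the third: A - 2C = 19.
Solving: C = -7, A = 5, then B = -9.
Hence p_{39} = 5·39 + (-9) + (-7)·(-1) = 193.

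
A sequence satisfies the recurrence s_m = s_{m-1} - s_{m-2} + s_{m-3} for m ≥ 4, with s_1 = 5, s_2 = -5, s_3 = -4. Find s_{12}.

6

Step forward from the initial values:
s_4 = 6; s_5 = 5; s_6 = -5; s_7 = -4; s_8 = 6; s_9 = 5; s_{10} = -5; s_{11} = -4; s_{12} = 6.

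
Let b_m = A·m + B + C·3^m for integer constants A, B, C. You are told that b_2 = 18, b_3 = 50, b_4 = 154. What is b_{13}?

At m = 2, 3, 4: 2A + B + 9C = 18; 3A + B + 27C = 50; 4A + B + 81C = 154.
Subtracting the first from the second: A + 18C = 32.
Subtracting the second from the third: A + 54C = 104.
Solving: C = 2, A = -4, then B = 8.
Therefore b_{13} = -52 + 8 + 2·1594323 = 3188602.

3188602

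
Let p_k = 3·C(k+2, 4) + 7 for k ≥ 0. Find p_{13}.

4102

C(15, 4) = 1365, so p_{13} = 4102.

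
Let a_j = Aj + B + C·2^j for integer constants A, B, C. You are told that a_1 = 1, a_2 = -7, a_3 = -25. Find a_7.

The three given values yield: A + B + 2C = 1; 2A + B + 4C = -7; 3A + B + 8C = -25.
Subtracting the first from the second: A + 2C = -8.
Subtracting the second from the third: A + 4C = -18.
Solving: C = -5, A = 2, then B = 9.
Therefore a_7 = 14 + 9 + (-5)·128 = -617.

-617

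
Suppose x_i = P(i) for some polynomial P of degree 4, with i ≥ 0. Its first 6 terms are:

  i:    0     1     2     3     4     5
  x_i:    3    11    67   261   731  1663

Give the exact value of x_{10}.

23123

1st diffs: 8, 56, 194, 470, 932.
2nd diffs: 48, 138, 276, 462.
3rd diffs: 90, 138, 186.
4th diffs: 48, 48 (constant).
So x_i = 2i^4 + 3i^3 + i^2 + 2i + 3.
Evaluating at i = 10 gives x_{10} = 23123.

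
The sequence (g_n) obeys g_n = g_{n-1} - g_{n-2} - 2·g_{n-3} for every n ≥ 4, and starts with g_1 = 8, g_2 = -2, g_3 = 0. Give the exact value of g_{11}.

Compute successive terms:
g_4 = -14, g_5 = -10, g_6 = 4, g_7 = 42, g_8 = 58, g_9 = 8, g_{10} = -134, g_{11} = -258.

-258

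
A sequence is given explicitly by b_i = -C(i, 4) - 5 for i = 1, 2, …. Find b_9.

-131

C(9, 4) = 126, so b_9 = -131.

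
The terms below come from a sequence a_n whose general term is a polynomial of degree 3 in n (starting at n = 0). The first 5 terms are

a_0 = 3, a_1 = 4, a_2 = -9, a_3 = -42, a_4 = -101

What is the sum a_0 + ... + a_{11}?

-5948

1st diffs: 1, -13, -33, -59.
2nd diffs: -14, -20, -26.
3rd diffs: -6, -6 (constant).
Newton forward-difference form: a_n = 3 + 1·C(n,1) + (-14)·C(n,2) + (-6)·C(n,3).
Continuing: …, -192, -321, -494, -717, …, a_{11} = -1746.
Summing n = 0..11 (12 terms) gives -5948.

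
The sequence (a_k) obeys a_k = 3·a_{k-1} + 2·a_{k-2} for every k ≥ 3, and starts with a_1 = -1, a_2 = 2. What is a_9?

9032

Step forward from the initial values:
a_3 = 4;  a_4 = 16;  a_5 = 56;  a_6 = 200;  a_7 = 712;  a_8 = 2536;  a_9 = 9032.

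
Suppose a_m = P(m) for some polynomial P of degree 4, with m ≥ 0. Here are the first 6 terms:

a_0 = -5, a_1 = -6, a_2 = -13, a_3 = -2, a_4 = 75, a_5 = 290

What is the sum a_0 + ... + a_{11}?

1st diffs: -1, -7, 11, 77, 215.
2nd diffs: -6, 18, 66, 138.
3rd diffs: 24, 48, 72.
4th diffs: 24, 24 (constant).
So a_m = m^4 - 2m^3 - 4m^2 + 4m - 5.
Continuing: …, 739, 1542, 2843, 4810, …, a_{11} = 11534.
Summing m = 0..11 (12 terms) gives 29442.

29442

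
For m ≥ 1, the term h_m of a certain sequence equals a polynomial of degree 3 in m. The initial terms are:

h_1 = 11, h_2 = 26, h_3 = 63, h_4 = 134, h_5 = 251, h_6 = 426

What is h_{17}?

9611

1st diffs: 15, 37, 71, 117, 175.
2nd diffs: 22, 34, 46, 58.
3rd diffs: 12, 12, 12 (constant).
Newton forward-difference form: h_m = 11 + 15·C(m-1,1) + 22·C(m-1,2) + 12·C(m-1,3).
At m = 17: m-1 = 16, so h_{17} = 11 + 240 + 2640 + 6720 = 9611.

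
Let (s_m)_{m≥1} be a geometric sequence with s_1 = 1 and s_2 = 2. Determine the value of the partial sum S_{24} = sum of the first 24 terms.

Common ratio r = 2.
s_m = 1·2^(m-1).
S = 1·(2^24 - 1)/(2 - 1) = 1·(16777216 - 1)/(1) = 16777215.

16777215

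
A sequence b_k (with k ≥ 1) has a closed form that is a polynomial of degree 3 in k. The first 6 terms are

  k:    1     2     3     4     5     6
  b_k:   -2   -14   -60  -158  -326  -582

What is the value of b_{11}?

1st diffs: -12, -46, -98, -168, -256.
2nd diffs: -34, -52, -70, -88.
3rd diffs: -18, -18, -18 (constant).
Newton forward-difference form: b_k = -2 + (-12)·C(k-1,1) + (-34)·C(k-1,2) + (-18)·C(k-1,3).
At k = 11: k-1 = 10, so b_{11} = -2 - 120 - 1530 - 2160 = -3812.

-3812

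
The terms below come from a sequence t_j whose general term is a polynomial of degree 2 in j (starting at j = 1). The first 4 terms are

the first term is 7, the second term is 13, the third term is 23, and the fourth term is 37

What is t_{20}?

805

1st diffs: 6, 10, 14.
2nd diffs: 4, 4 (constant).
So t_j = 2j^2 + 5.
Evaluating at j = 20 gives t_{20} = 805.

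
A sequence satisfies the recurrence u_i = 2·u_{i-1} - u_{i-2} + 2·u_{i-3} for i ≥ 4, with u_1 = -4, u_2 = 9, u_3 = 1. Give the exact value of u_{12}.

u_4 = -15, u_5 = -13, u_6 = -9, u_7 = -35, u_8 = -87, u_9 = -157, u_{10} = -297, u_{11} = -611, u_{12} = -1239.

-1239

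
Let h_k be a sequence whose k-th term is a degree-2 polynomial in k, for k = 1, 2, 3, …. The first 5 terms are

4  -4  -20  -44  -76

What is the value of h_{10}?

1st diffs: -8, -16, -24, -32.
2nd diffs: -8, -8, -8 (constant).
Newton forward-difference form: h_k = 4 + (-8)·C(k-1,1) + (-8)·C(k-1,2).
At k = 10: k-1 = 9, so h_{10} = 4 - 72 - 288 = -356.

-356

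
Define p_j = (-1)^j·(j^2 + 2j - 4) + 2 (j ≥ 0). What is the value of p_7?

(-1)^7 = -1; j^2 + 2j - 4 at j=7 is 59; so p_7 = -57.

-57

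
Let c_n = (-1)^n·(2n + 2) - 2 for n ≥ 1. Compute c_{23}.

-50

(-1)^23 = -1; 2n + 2 at n=23 is 48; so c_{23} = -50.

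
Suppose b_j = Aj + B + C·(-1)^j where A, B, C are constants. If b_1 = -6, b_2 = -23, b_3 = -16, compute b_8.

The three given values yield: A + B - C = -6; 2A + B + C = -23; 3A + B - C = -16.
Subtracting the first from the second: A + 2C = -17.
Subtracting the second from the third: A - 2C = 7.
Solving: C = -6, A = -5, then B = -7.
Hence b_8 = -5·8 + (-7) + (-6)·1 = -53.

-53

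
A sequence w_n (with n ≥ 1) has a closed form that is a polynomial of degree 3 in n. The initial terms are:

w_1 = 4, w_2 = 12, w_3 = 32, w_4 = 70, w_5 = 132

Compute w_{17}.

1st diffs: 8, 20, 38, 62.
2nd diffs: 12, 18, 24.
3rd diffs: 6, 6 (constant).
So w_n = n^3 + n + 2.
Evaluating at n = 17 gives w_{17} = 4932.

4932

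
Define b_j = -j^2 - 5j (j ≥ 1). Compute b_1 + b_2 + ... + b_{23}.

Over j = 1..23: Σj = 276, Σj² = 4324.
Total = (-1)·4324 + (-5)·276 = -5704.

-5704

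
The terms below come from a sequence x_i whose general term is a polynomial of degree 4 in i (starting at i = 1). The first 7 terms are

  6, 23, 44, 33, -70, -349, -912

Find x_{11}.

-9004

1st diffs: 17, 21, -11, -103, -279, -563.
2nd diffs: 4, -32, -92, -176, -284.
3rd diffs: -36, -60, -84, -108.
4th diffs: -24, -24, -24 (constant).
Newton forward-difference form: x_i = 6 + 17·C(i-1,1) + 4·C(i-1,2) + (-36)·C(i-1,3) + (-24)·C(i-1,4).
At i = 11: i-1 = 10, so x_{11} = 6 + 170 + 180 - 4320 - 5040 = -9004.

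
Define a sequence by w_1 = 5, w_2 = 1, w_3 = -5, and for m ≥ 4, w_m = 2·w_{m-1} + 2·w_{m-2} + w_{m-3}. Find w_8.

Applying the relation repeatedly:
w_4 = -3;  w_5 = -15;  w_6 = -41;  w_7 = -115;  w_8 = -327.

-327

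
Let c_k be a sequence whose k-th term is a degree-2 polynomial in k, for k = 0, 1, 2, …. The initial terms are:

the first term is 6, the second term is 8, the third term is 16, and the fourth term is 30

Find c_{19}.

1st diffs: 2, 8, 14.
2nd diffs: 6, 6 (constant).
Newton forward-difference form: c_k = 6 + 2·C(k,1) + 6·C(k,2).
At k = 19: k = 19, so c_{19} = 6 + 38 + 1026 = 1070.

1070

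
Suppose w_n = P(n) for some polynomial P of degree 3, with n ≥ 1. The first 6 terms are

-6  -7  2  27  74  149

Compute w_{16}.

3759

1st diffs: -1, 9, 25, 47, 75.
2nd diffs: 10, 16, 22, 28.
3rd diffs: 6, 6, 6 (constant).
So w_n = n^3 - n^2 - 5n - 1.
Evaluating at n = 16 gives w_{16} = 3759.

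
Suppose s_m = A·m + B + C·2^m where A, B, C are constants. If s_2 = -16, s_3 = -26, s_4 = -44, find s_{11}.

-4122

The three given values yield: 2A + B + 4C = -16; 3A + B + 8C = -26; 4A + B + 16C = -44.
Subtracting the first from the second: A + 4C = -10.
Subtracting the second from the third: A + 8C = -18.
Solving: C = -2, A = -2, then B = -4.
Hence s_{11} = -2·11 + (-4) + (-2)·2048 = -4122.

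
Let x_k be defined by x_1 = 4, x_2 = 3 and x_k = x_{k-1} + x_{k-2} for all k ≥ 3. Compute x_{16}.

Iterate the recurrence:
x_3 = 7;  x_4 = 10;  x_5 = 17;  …;  x_{13} = 788;  x_{14} = 1275;  x_{15} = 2063;  x_{16} = 3338.

3338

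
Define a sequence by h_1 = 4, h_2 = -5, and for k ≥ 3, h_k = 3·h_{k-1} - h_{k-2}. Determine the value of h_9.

-6443

Applying the relation repeatedly:
h_3 = -19, h_4 = -52, h_5 = -137, h_6 = -359, h_7 = -940, h_8 = -2461, h_9 = -6443.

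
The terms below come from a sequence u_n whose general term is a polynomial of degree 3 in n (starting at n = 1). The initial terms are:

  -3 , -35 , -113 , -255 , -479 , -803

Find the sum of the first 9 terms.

-7311

1st diffs: -32, -78, -142, -224, -324.
2nd diffs: -46, -64, -82, -100.
3rd diffs: -18, -18, -18 (constant).
So u_n = -3n^3 - 5n^2 + 4n + 1.
Continuing: -1245, -1823, -2555.
Summing n = 1..9 (9 terms) gives -7311.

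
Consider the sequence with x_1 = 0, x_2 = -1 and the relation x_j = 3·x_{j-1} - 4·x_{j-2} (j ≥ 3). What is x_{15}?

Step forward from the initial values:
x_3 = -3;  x_4 = -5;  x_5 = -3;  …;  x_{12} = -1541;  x_{13} = -2115;  x_{14} = -181;  x_{15} = 7917.

7917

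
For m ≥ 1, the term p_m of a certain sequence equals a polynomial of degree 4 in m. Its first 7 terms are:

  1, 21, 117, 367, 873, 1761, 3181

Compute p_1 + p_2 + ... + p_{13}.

1st diffs: 20, 96, 250, 506, 888, 1420.
2nd diffs: 76, 154, 256, 382, 532.
3rd diffs: 78, 102, 126, 150.
4th diffs: 24, 24, 24 (constant).
So p_m = m^4 + 3m^3 - 5m^2 - m + 3.
Continuing: …, 5307, 8337, 12493, 18021, …, p_{13} = 34297.
Summing m = 1..13 (13 terms) gives 109967.

109967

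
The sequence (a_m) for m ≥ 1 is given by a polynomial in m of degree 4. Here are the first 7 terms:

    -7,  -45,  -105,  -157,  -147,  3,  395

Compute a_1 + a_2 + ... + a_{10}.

7928

1st diffs: -38, -60, -52, 10, 150, 392.
2nd diffs: -22, 8, 62, 140, 242.
3rd diffs: 30, 54, 78, 102.
4th diffs: 24, 24, 24 (constant).
Newton forward-difference form: a_m = -7 + (-38)·C(m-1,1) + (-22)·C(m-1,2) + 30·C(m-1,3) + 24·C(m-1,4).
Continuing: 1155, 2433, 4403.
Summing m = 1..10 (10 terms) gives 7928.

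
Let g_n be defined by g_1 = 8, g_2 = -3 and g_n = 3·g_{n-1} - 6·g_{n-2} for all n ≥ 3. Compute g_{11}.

-77517

Compute successive terms:
g_3 = -57, g_4 = -153, g_5 = -117, g_6 = 567, g_7 = 2403, g_8 = 3807, g_9 = -2997, g_{10} = -31833, g_{11} = -77517.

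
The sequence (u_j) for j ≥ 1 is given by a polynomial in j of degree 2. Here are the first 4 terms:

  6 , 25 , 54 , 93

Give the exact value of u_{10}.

1st diffs: 19, 29, 39.
2nd diffs: 10, 10 (constant).
So u_j = 5j^2 + 4j - 3.
Evaluating at j = 10 gives u_{10} = 537.

537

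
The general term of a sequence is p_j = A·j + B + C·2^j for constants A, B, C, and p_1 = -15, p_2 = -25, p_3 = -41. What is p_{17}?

The three given values yield: A + B + 2C = -15; 2A + B + 4C = -25; 3A + B + 8C = -41.
Subtracting the first from the second: A + 2C = -10.
Subtracting the second from the third: A + 4C = -16.
Solving: C = -3, A = -4, then B = -5.
So p_j = -4·j + (-5) + (-3)·2^j; at j=17 this is -393289.

-393289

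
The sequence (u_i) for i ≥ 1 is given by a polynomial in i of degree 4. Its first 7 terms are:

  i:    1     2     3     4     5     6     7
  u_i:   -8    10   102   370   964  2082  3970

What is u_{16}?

119962

1st diffs: 18, 92, 268, 594, 1118, 1888.
2nd diffs: 74, 176, 326, 524, 770.
3rd diffs: 102, 150, 198, 246.
4th diffs: 48, 48, 48 (constant).
So u_i = 2i^4 - 3i^3 + 5i^2 - 6i - 6.
Evaluating at i = 16 gives u_{16} = 119962.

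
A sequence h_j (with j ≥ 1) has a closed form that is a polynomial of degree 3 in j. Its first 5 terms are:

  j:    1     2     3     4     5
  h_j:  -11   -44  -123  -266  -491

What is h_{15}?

1st diffs: -33, -79, -143, -225.
2nd diffs: -46, -64, -82.
3rd diffs: -18, -18 (constant).
Newton forward-difference form: h_j = -11 + (-33)·C(j-1,1) + (-46)·C(j-1,2) + (-18)·C(j-1,3).
At j = 15: j-1 = 14, so h_{15} = -11 - 462 - 4186 - 6552 = -11211.

-11211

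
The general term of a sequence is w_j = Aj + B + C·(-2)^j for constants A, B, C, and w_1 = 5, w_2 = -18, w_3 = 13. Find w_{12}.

-12344

The three given values yield: A + B - 2C = 5; 2A + B + 4C = -18; 3A + B - 8C = 13.
Subtracting the first from the second: A + 6C = -23.
Subtracting the second from the third: A - 12C = 31.
Solving: C = -3, A = -5, then B = 4.
So w_j = -5·j + 4 + (-3)·(-2)^j; at j=12 this is -12344.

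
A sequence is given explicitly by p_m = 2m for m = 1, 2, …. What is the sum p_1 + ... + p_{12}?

156

Over m = 1..12: Σm = 78.
Total = (2)·78 = 156.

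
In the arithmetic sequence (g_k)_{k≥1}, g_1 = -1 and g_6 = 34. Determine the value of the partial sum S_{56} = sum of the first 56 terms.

Common difference d = (34 - (-1)) / (6 - 1) = 7.
g_k = -1 + (k - 1)·7.
g_{56} = 384; S = 56·(-1 + 384)/2 = 10724.

10724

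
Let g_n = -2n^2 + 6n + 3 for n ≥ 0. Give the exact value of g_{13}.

-257

g_{13} = -2·13^2 + 6·13 + 3 = -257.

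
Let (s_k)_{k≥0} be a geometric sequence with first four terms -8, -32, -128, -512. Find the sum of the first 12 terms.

-44739240

Common ratio r = 4.
s_k = (-8)·4^(k-0).
S = (-8)·(4^12 - 1)/(4 - 1) = (-8)·(16777216 - 1)/(3) = -44739240.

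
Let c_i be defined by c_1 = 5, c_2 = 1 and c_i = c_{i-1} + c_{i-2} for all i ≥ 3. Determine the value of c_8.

53

Applying the relation repeatedly:
c_3 = 6  c_4 = 7  c_5 = 13  c_6 = 20  c_7 = 33  c_8 = 53.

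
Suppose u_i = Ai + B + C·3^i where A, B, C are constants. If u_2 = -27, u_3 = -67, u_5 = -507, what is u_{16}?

The three given values yield: 2A + B + 9C = -27; 3A + B + 27C = -67; 5A + B + 243C = -507.
Subtracting the first from the second: A + 18C = -40.
Subtracting the second from the third: 2A + 216C = -440.
Solving: C = -2, A = -4, then B = -1.
So u_i = -4·i + (-1) + (-2)·3^i; at i=16 this is -86093507.

-86093507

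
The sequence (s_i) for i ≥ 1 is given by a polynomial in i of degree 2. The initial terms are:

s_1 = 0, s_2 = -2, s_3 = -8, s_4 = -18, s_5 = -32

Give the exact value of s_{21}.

-800

1st diffs: -2, -6, -10, -14.
2nd diffs: -4, -4, -4 (constant).
So s_i = -2i^2 + 4i - 2.
Evaluating at i = 21 gives s_{21} = -800.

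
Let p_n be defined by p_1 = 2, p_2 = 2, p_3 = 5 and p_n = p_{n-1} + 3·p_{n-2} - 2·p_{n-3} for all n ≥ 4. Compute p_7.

p_4 = 7, p_5 = 18, p_6 = 29, p_7 = 69.

69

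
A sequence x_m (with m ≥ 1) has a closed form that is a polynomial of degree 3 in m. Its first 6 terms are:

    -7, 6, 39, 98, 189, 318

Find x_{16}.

1st diffs: 13, 33, 59, 91, 129.
2nd diffs: 20, 26, 32, 38.
3rd diffs: 6, 6, 6 (constant).
So x_m = m^3 + 4m^2 - 6m - 6.
Evaluating at m = 16 gives x_{16} = 5018.

5018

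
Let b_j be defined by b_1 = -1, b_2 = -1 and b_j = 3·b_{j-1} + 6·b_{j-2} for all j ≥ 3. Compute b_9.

Compute successive terms:
b_3 = -9;  b_4 = -33;  b_5 = -153;  b_6 = -657;  b_7 = -2889;  b_8 = -12609;  b_9 = -55161.

-55161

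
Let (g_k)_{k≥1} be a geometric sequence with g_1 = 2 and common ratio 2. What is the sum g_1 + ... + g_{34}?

g_k = 2·2^(k-1).
S = 2·(2^34 - 1)/(2 - 1) = 2·(17179869184 - 1)/(1) = 34359738366.

34359738366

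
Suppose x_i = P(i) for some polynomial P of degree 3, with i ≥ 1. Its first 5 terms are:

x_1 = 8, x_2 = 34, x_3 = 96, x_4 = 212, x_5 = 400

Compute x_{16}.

12368

1st diffs: 26, 62, 116, 188.
2nd diffs: 36, 54, 72.
3rd diffs: 18, 18 (constant).
Newton forward-difference form: x_i = 8 + 26·C(i-1,1) + 36·C(i-1,2) + 18·C(i-1,3).
At i = 16: i-1 = 15, so x_{16} = 8 + 390 + 3780 + 8190 = 12368.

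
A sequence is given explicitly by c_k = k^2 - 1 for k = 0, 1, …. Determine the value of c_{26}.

675

c_{26} = 1·26^2 - 1 = 675.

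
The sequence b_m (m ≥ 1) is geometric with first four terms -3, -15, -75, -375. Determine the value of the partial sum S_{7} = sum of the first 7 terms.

Common ratio r = 5.
b_m = (-3)·5^(m-1).
S = (-3)·(5^7 - 1)/(5 - 1) = (-3)·(78125 - 1)/(4) = -58593.

-58593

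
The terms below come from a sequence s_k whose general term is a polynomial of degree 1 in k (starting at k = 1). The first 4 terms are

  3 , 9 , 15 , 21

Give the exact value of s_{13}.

75

1st diffs: 6, 6, 6 (constant).
So s_k = 6k - 3.
Evaluating at k = 13 gives s_{13} = 75.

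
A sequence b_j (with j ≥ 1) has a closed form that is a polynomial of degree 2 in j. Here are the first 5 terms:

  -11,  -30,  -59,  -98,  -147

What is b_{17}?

1st diffs: -19, -29, -39, -49.
2nd diffs: -10, -10, -10 (constant).
Newton forward-difference form: b_j = -11 + (-19)·C(j-1,1) + (-10)·C(j-1,2).
At j = 17: j-1 = 16, so b_{17} = -11 - 304 - 1200 = -1515.

-1515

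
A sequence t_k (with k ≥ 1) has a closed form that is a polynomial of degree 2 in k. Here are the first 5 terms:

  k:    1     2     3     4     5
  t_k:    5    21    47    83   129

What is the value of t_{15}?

1st diffs: 16, 26, 36, 46.
2nd diffs: 10, 10, 10 (constant).
Newton forward-difference form: t_k = 5 + 16·C(k-1,1) + 10·C(k-1,2).
At k = 15: k-1 = 14, so t_{15} = 5 + 224 + 910 = 1139.

1139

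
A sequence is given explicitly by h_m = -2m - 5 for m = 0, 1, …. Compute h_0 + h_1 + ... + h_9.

Over m = 0..9: Σm = 45.
Total = (-2)·45 + (-5)·10 = -140.

-140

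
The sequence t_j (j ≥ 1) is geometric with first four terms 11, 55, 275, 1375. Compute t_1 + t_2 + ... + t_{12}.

671386716

Common ratio r = 5.
t_j = 11·5^(j-1).
S = 11·(5^12 - 1)/(5 - 1) = 11·(244140625 - 1)/(4) = 671386716.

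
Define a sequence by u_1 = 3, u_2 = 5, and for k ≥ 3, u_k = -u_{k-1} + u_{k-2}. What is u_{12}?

Iterate the recurrence:
u_3 = -2; u_4 = 7; u_5 = -9; u_6 = 16; u_7 = -25; u_8 = 41; u_9 = -66; u_{10} = 107; u_{11} = -173; u_{12} = 280.

280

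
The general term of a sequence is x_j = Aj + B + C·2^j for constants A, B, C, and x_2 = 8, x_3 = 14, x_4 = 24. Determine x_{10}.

The three given values yield: 2A + B + 4C = 8; 3A + B + 8C = 14; 4A + B + 16C = 24.
Subtracting the first from the second: A + 4C = 6.
Subtracting the second from the third: A + 8C = 10.
Solving: C = 1, A = 2, then B = 0.
Hence x_{10} = 2·10 + 0 + 1·1024 = 1044.

1044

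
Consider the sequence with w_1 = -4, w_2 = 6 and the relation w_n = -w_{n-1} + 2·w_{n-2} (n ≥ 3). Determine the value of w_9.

-854

Iterate the recurrence:
w_3 = -14  w_4 = 26  w_5 = -54  w_6 = 106  w_7 = -214  w_8 = 426  w_9 = -854.
(Characteristic roots are 1 and -2.)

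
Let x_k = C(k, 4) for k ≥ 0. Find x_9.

126

C(9, 4) = 126, so x_9 = 126.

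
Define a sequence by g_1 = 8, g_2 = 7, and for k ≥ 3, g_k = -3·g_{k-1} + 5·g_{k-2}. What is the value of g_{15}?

244618939

g_3 = 19;  g_4 = -22;  g_5 = 161;  …;  g_{12} = -3319237;  g_{13} = 13916456;  g_{14} = -58345553;  g_{15} = 244618939.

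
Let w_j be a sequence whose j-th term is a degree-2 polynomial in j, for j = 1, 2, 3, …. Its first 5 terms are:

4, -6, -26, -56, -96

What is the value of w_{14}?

-906

1st diffs: -10, -20, -30, -40.
2nd diffs: -10, -10, -10 (constant).
Newton forward-difference form: w_j = 4 + (-10)·C(j-1,1) + (-10)·C(j-1,2).
At j = 14: j-1 = 13, so w_{14} = 4 - 130 - 780 = -906.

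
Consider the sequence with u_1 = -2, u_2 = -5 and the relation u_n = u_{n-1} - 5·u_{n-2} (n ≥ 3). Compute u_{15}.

Compute successive terms:
u_3 = 5, u_4 = 30, u_5 = 5, …, u_{12} = -1545, u_{13} = 40430, u_{14} = 48155, u_{15} = -153995.

-153995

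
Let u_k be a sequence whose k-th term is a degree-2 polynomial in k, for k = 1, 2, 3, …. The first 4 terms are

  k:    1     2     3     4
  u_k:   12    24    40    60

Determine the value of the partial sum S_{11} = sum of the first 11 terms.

1st diffs: 12, 16, 20.
2nd diffs: 4, 4 (constant).
Newton forward-difference form: u_k = 12 + 12·C(k-1,1) + 4·C(k-1,2).
Continuing: …, 84, 112, 144, 180, …, u_{11} = 312.
Summing k = 1..11 (11 terms) gives 1452.

1452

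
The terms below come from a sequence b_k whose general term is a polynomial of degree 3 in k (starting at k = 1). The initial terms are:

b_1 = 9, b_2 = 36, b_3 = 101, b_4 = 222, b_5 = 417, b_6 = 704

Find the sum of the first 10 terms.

9645

1st diffs: 27, 65, 121, 195, 287.
2nd diffs: 38, 56, 74, 92.
3rd diffs: 18, 18, 18 (constant).
Newton forward-difference form: b_k = 9 + 27·C(k-1,1) + 38·C(k-1,2) + 18·C(k-1,3).
Continuing: 1101, 1626, 2297, 3132.
Summing k = 1..10 (10 terms) gives 9645.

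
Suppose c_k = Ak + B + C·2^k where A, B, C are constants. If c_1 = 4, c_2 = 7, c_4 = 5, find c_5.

-6

At k = 1, 2, 4: A + B + 2C = 4; 2A + B + 4C = 7; 4A + B + 16C = 5.
Subtracting the first from the second: A + 2C = 3.
Subtracting the second from the third: 2A + 12C = -2.
Solving: C = -1, A = 5, then B = 1.
Hence c_5 = 5·5 + 1 + (-1)·32 = -6.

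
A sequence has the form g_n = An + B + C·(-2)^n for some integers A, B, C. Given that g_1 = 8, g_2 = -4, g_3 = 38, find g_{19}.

1572974

At n = 1, 2, 3: A + B - 2C = 8; 2A + B + 4C = -4; 3A + B - 8C = 38.
Subtracting the first from the second: A + 6C = -12.
Subtracting the second from the third: A - 12C = 42.
Solving: C = -3, A = 6, then B = -4.
Hence g_{19} = 6·19 + (-4) + (-3)·(-524288) = 1572974.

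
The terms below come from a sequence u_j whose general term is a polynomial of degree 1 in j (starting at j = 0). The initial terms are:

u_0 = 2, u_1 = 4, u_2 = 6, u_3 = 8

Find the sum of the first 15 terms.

240

1st diffs: 2, 2, 2 (constant).
So u_j = 2j + 2.
Continuing: …, 10, 12, 14, 16, …, u_{14} = 30.
Summing j = 0..14 (15 terms) gives 240.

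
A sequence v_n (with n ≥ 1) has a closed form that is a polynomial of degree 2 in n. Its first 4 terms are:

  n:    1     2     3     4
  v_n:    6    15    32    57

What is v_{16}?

1st diffs: 9, 17, 25.
2nd diffs: 8, 8 (constant).
Newton forward-difference form: v_n = 6 + 9·C(n-1,1) + 8·C(n-1,2).
At n = 16: n-1 = 15, so v_{16} = 6 + 135 + 840 = 981.

981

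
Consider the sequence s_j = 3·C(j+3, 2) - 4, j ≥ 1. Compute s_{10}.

230

C(13, 2) = 78, so s_{10} = 230.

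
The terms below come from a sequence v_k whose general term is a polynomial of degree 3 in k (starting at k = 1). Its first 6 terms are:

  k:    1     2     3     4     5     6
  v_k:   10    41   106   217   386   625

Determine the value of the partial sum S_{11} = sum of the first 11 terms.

1st diffs: 31, 65, 111, 169, 239.
2nd diffs: 34, 46, 58, 70.
3rd diffs: 12, 12, 12 (constant).
Newton forward-difference form: v_k = 10 + 31·C(k-1,1) + 34·C(k-1,2) + 12·C(k-1,3).
Continuing: …, 946, 1361, 1882, 2521, …, v_{11} = 3290.
Summing k = 1..11 (11 terms) gives 11385.

11385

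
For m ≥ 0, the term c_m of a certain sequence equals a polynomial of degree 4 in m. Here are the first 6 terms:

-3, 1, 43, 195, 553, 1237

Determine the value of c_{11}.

1st diffs: 4, 42, 152, 358, 684.
2nd diffs: 38, 110, 206, 326.
3rd diffs: 72, 96, 120.
4th diffs: 24, 24 (constant).
Newton forward-difference form: c_m = -3 + 4·C(m,1) + 38·C(m,2) + 72·C(m,3) + 24·C(m,4).
At m = 11: m = 11, so c_{11} = -3 + 44 + 2090 + 11880 + 7920 = 21931.

21931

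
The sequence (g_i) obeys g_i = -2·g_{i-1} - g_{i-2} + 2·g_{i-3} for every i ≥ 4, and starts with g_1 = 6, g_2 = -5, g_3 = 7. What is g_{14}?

1353

Step forward from the initial values:
g_4 = 3, g_5 = -23, g_6 = 57, …, g_{11} = 803, g_{12} = -1109, g_{13} = 681, g_{14} = 1353.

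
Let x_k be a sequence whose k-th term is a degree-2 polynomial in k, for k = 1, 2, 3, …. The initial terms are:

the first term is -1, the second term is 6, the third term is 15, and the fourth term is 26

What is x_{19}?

431

1st diffs: 7, 9, 11.
2nd diffs: 2, 2 (constant).
Newton forward-difference form: x_k = -1 + 7·C(k-1,1) + 2·C(k-1,2).
At k = 19: k-1 = 18, so x_{19} = -1 + 126 + 306 = 431.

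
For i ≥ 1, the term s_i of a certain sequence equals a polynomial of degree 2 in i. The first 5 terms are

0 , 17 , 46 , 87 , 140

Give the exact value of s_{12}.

847

1st diffs: 17, 29, 41, 53.
2nd diffs: 12, 12, 12 (constant).
Newton forward-difference form: s_i = 17·C(i-1,1) + 12·C(i-1,2).
At i = 12: i-1 = 11, so s_{12} = 187 + 660 = 847.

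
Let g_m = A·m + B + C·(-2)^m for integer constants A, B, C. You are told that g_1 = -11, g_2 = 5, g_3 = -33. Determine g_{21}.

-6291501

Plug in m = 1, 2, 3: A + B - 2C = -11; 2A + B + 4C = 5; 3A + B - 8C = -33.
Subtracting the first from the second: A + 6C = 16.
Subtracting the second from the third: A - 12C = -38.
Solving: C = 3, A = -2, then B = -3.
So g_m = -2·m + (-3) + 3·(-2)^m; at m=21 this is -6291501.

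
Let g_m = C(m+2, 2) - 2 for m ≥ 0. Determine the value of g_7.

C(9, 2) = 36, so g_7 = 34.

34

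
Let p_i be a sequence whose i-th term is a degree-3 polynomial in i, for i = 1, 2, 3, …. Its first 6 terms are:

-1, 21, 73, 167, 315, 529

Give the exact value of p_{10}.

2285

1st diffs: 22, 52, 94, 148, 214.
2nd diffs: 30, 42, 54, 66.
3rd diffs: 12, 12, 12 (constant).
Newton forward-difference form: p_i = -1 + 22·C(i-1,1) + 30·C(i-1,2) + 12·C(i-1,3).
At i = 10: i-1 = 9, so p_{10} = -1 + 198 + 1080 + 1008 = 2285.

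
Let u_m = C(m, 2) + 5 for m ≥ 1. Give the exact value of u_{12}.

C(12, 2) = 66, so u_{12} = 71.

71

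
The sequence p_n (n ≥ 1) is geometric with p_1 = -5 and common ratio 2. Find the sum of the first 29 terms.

p_n = (-5)·2^(n-1).
S = (-5)·(2^29 - 1)/(2 - 1) = (-5)·(536870912 - 1)/(1) = -2684354555.

-2684354555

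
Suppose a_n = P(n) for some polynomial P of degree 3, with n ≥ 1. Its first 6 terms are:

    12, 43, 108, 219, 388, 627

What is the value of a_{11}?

1st diffs: 31, 65, 111, 169, 239.
2nd diffs: 34, 46, 58, 70.
3rd diffs: 12, 12, 12 (constant).
Newton forward-difference form: a_n = 12 + 31·C(n-1,1) + 34·C(n-1,2) + 12·C(n-1,3).
At n = 11: n-1 = 10, so a_{11} = 12 + 310 + 1530 + 1440 = 3292.

3292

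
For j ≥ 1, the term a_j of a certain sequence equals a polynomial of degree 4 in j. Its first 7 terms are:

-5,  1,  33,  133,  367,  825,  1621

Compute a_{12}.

1st diffs: 6, 32, 100, 234, 458, 796.
2nd diffs: 26, 68, 134, 224, 338.
3rd diffs: 42, 66, 90, 114.
4th diffs: 24, 24, 24 (constant).
Newton forward-difference form: a_j = -5 + 6·C(j-1,1) + 26·C(j-1,2) + 42·C(j-1,3) + 24·C(j-1,4).
At j = 12: j-1 = 11, so a_{12} = -5 + 66 + 1430 + 6930 + 7920 = 16341.

16341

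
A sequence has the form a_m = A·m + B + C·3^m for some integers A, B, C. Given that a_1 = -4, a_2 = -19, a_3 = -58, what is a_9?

-39388

The three given values yield: A + B + 3C = -4; 2A + B + 9C = -19; 3A + B + 27C = -58.
Subtracting the first from the second: A + 6C = -15.
Subtracting the second from the third: A + 18C = -39.
Solving: C = -2, A = -3, then B = 5.
So a_m = -3·m + 5 + (-2)·3^m; at m=9 this is -39388.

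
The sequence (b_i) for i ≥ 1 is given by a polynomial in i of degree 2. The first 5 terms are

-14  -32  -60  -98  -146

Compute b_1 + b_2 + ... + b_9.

1st diffs: -18, -28, -38, -48.
2nd diffs: -10, -10, -10 (constant).
Newton forward-difference form: b_i = -14 + (-18)·C(i-1,1) + (-10)·C(i-1,2).
Continuing: -204, -272, -350, -438.
Summing i = 1..9 (9 terms) gives -1614.

-1614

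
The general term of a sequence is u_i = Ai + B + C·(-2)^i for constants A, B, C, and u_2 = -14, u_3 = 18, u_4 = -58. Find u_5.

82

Write the equations: 2A + B + 4C = -14; 3A + B - 8C = 18; 4A + B + 16C = -58.
Subtracting the first from the second: A - 12C = 32.
Subtracting the second from the third: A + 24C = -76.
Solving: C = -3, A = -4, then B = 6.
Hence u_5 = -4·5 + 6 + (-3)·(-32) = 82.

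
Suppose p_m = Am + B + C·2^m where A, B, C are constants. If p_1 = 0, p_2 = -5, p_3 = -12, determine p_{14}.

The three given values yield: A + B + 2C = 0; 2A + B + 4C = -5; 3A + B + 8C = -12.
Subtracting the first from the second: A + 2C = -5.
Subtracting the second from the third: A + 4C = -7.
Solving: C = -1, A = -3, then B = 5.
So p_m = -3·m + 5 + (-1)·2^m; at m=14 this is -16421.

-16421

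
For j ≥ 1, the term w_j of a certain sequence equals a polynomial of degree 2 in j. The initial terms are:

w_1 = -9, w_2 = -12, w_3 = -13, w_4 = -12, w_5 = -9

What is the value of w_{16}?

156

1st diffs: -3, -1, 1, 3.
2nd diffs: 2, 2, 2 (constant).
Newton forward-difference form: w_j = -9 + (-3)·C(j-1,1) + 2·C(j-1,2).
At j = 16: j-1 = 15, so w_{16} = -9 - 45 + 210 = 156.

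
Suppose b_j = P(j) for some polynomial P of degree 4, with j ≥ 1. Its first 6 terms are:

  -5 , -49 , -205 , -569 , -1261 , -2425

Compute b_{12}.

1st diffs: -44, -156, -364, -692, -1164.
2nd diffs: -112, -208, -328, -472.
3rd diffs: -96, -120, -144.
4th diffs: -24, -24 (constant).
Newton forward-difference form: b_j = -5 + (-44)·C(j-1,1) + (-112)·C(j-1,2) + (-96)·C(j-1,3) + (-24)·C(j-1,4).
At j = 12: j-1 = 11, so b_{12} = -5 - 484 - 6160 - 15840 - 7920 = -30409.

-30409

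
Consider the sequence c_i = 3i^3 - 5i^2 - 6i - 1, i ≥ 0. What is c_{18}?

c_{18} = 3·18^3 - 5·18^2 - 6·18 - 1 = 15767.

15767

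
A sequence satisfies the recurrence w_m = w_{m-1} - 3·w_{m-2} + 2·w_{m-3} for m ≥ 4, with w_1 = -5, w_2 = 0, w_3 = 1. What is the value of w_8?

Compute successive terms:
w_4 = -9  w_5 = -12  w_6 = 17  w_7 = 35  w_8 = -40.

-40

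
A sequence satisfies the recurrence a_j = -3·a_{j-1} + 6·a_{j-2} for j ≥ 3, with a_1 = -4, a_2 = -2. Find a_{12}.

6780186

Iterate the recurrence:
a_3 = -18  a_4 = 42  a_5 = -234  a_6 = 954  a_7 = -4266  a_8 = 18522  a_9 = -81162  a_{10} = 354618  a_{11} = -1550826  a_{12} = 6780186.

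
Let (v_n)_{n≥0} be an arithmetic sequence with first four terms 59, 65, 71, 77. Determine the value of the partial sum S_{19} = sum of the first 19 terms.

2147

Common difference d = 6.
v_n = 59 + (n - 0)·6.
v_{18} = 167; S = 19·(59 + 167)/2 = 2147.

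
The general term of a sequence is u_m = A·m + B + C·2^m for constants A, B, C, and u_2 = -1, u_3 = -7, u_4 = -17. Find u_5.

-35

Write the equations: 2A + B + 4C = -1; 3A + B + 8C = -7; 4A + B + 16C = -17.
Subtracting the first from the second: A + 4C = -6.
Subtracting the second from the third: A + 8C = -10.
Solving: C = -1, A = -2, then B = 7.
Hence u_5 = -2·5 + 7 + (-1)·32 = -35.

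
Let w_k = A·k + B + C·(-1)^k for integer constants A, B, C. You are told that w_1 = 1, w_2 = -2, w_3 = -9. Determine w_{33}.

Plug in k = 1, 2, 3: A + B - C = 1; 2A + B + C = -2; 3A + B - C = -9.
Subtracting the first from the second: A + 2C = -3.
Subtracting the second from the third: A - 2C = -7.
Solving: C = 1, A = -5, then B = 7.
So w_k = -5·k + 7 + 1·(-1)^k; at k=33 this is -159.

-159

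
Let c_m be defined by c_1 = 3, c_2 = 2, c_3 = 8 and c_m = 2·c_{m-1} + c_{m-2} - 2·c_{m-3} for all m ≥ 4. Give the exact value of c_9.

Iterate the recurrence:
c_4 = 12;  c_5 = 28;  c_6 = 52;  c_7 = 108;  c_8 = 212;  c_9 = 428.

428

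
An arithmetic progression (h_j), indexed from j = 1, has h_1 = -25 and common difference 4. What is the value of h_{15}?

h_j = -25 + (j - 1)·4.
h_{15} = -25 + 14·4 = 31.

31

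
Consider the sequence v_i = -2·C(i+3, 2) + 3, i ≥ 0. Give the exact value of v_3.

C(6, 2) = 15, so v_3 = -27.

-27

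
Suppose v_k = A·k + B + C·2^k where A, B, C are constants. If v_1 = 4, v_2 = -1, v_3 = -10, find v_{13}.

The three given values yield: A + B + 2C = 4; 2A + B + 4C = -1; 3A + B + 8C = -10.
Subtracting the first from the second: A + 2C = -5.
Subtracting the second from the third: A + 4C = -9.
Solving: C = -2, A = -1, then B = 9.
Hence v_{13} = -1·13 + 9 + (-2)·8192 = -16388.

-16388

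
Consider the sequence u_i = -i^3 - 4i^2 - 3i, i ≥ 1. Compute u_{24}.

u_{24} = -1·24^3 - 4·24^2 - 3·24 = -16200.

-16200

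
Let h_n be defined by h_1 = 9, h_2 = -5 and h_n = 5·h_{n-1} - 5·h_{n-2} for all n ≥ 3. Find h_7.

Compute successive terms:
h_3 = -70; h_4 = -325; h_5 = -1275; h_6 = -4750; h_7 = -17375.

-17375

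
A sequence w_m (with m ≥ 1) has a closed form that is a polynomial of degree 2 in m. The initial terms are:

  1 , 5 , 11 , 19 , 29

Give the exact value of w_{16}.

271

1st diffs: 4, 6, 8, 10.
2nd diffs: 2, 2, 2 (constant).
Newton forward-difference form: w_m = 1 + 4·C(m-1,1) + 2·C(m-1,2).
At m = 16: m-1 = 15, so w_{16} = 1 + 60 + 210 = 271.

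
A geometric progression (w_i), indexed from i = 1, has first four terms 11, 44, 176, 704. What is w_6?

Common ratio r = 4.
w_i = 11·4^(i-1).
w_6 = 11·4^5 = 11264.

11264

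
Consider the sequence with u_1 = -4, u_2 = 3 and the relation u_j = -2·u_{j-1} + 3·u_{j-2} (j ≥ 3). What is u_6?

Iterate the recurrence:
u_3 = -18; u_4 = 45; u_5 = -144; u_6 = 423.
(Characteristic roots are 1 and -3.)

423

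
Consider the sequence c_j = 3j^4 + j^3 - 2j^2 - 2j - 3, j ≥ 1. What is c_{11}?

c_{11} = 3·11^4 + 1·11^3 - 2·11^2 - 2·11 - 3 = 44987.

44987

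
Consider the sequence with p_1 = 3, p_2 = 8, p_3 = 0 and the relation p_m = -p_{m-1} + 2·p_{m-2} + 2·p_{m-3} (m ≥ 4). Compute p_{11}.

Applying the relation repeatedly:
p_4 = 22;  p_5 = -6;  p_6 = 50;  p_7 = -18;  p_8 = 106;  p_9 = -42;  p_{10} = 218;  p_{11} = -90.

-90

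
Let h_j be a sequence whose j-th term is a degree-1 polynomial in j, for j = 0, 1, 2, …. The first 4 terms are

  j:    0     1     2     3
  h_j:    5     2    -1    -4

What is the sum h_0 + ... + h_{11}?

-138

1st diffs: -3, -3, -3 (constant).
So h_j = -3j + 5.
Continuing: …, -7, -10, -13, -16, …, h_{11} = -28.
Summing j = 0..11 (12 terms) gives -138.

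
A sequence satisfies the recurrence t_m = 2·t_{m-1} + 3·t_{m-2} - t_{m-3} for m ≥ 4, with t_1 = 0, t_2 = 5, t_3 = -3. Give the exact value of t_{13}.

53794

Step forward from the initial values:
t_4 = 9; t_5 = 4; t_6 = 38; t_7 = 79; t_8 = 268; t_9 = 735; t_{10} = 2195; t_{11} = 6327; t_{12} = 18504; t_{13} = 53794.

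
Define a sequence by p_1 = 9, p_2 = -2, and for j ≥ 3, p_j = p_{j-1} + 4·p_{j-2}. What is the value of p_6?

266

p_3 = 34; p_4 = 26; p_5 = 162; p_6 = 266.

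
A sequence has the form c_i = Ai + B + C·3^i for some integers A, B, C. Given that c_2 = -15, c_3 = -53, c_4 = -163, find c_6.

Plug in i = 2, 3, 4: 2A + B + 9C = -15; 3A + B + 27C = -53; 4A + B + 81C = -163.
Subtracting the first from the second: A + 18C = -38.
Subtracting the second from the third: A + 54C = -110.
Solving: C = -2, A = -2, then B = 7.
So c_i = -2·i + 7 + (-2)·3^i; at i=6 this is -1463.

-1463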